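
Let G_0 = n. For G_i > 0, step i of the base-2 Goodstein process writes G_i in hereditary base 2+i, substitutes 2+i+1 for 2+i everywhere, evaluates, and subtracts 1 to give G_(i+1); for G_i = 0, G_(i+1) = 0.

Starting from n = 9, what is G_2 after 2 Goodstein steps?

i=0: 9 = 2^(2 + 1) + 1 (b=2); 2→3: 3^(3 + 1) + 1 = 82; 82−1 = 81
i=1: 81 = 3^(3 + 1) (b=3); 3→4: 4^(4 + 1) = 1024; 1024−1 = 1023
i=2: 1023 = 3·4^4 + 3·4^3 + 3·4^2 + 3·4 + 3 (b=4); 4→5: 3·5^5 + 3·5^3 + 3·5^2 + 3·5 + 3 = 9843; 9843−1 = 9842

1023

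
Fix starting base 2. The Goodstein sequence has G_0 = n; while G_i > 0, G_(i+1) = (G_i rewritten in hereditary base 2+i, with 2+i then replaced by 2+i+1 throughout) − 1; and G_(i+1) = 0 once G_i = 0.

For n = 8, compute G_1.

(0) 8|_2 = 2^(2 + 1) ↦ 3^(3 + 1)|_3 = 81 ⇒ 80
(1) 80|_3 = 2·3^3 + 2·3^2 + 2·3 + 2 ↦ 2·4^4 + 2·4^2 + 2·4 + 2|_4 = 554 ⇒ 553

80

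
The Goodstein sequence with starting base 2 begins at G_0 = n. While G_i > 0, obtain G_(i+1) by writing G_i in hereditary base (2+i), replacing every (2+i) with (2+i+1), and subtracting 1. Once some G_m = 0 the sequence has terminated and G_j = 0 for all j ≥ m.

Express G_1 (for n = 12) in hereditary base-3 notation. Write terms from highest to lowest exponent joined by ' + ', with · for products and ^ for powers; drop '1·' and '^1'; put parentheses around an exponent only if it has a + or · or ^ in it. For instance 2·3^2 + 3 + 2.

(0) 12|_2 = 2^(2 + 1) + 2^2 ↦ 3^(3 + 1) + 3^3|_3 = 108 ⇒ 107
(1) 107|_3 = 3^(3 + 1) + 2·3^2 + 2·3 + 2 ↦ 4^(4 + 1) + 2·4^2 + 2·4 + 2|_4 = 1066 ⇒ 1065

3^(3 + 1) + 2·3^2 + 2·3 + 2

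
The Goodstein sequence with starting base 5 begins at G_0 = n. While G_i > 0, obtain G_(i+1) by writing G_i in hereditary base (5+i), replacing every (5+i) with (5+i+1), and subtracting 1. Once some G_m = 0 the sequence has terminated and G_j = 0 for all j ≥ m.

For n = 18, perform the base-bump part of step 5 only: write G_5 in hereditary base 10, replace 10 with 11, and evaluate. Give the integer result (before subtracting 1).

29

G_0 = 18. HB_5(18) = 3·5 + 3. Bump = 21. G_1 = 20.
G_1 = 20. HB_6(20) = 3·6 + 2. Bump = 23. G_2 = 22.
G_2 = 22. HB_7(22) = 3·7 + 1. Bump = 25. G_3 = 24.
G_3 = 24. HB_8(24) = 3·8. Bump = 27. G_4 = 26.
G_4 = 26. HB_9(26) = 2·9 + 8. Bump = 28. G_5 = 27.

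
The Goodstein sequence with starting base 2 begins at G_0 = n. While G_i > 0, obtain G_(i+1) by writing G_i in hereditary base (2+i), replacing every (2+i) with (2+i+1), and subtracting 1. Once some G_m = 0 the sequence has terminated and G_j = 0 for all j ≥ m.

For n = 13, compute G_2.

1279

base 2: 13 = 2^(2 + 1) + 2^2 + 1; at 3: 3^(3 + 1) + 3^3 + 1 = 109; next = 108
base 3: 108 = 3^(3 + 1) + 3^3; at 4: 4^(4 + 1) + 4^4 = 1280; next = 1279
base 4: 1279 = 4^(4 + 1) + 3·4^3 + 3·4^2 + 3·4 + 3; at 5: 5^(5 + 1) + 3·5^3 + 3·5^2 + 3·5 + 3 = 16093; next = 16092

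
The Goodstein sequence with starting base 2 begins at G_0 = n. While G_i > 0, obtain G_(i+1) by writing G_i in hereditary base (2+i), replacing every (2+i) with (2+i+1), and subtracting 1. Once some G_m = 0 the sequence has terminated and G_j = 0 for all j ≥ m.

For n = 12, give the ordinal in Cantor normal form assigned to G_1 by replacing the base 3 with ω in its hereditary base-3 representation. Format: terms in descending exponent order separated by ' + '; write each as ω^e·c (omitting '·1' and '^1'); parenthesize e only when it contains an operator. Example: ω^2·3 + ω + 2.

base 2: 12 = 2^(2 + 1) + 2^2; at 3: 3^(3 + 1) + 3^3 = 108; next = 107
base 3: 107 = 3^(3 + 1) + 2·3^2 + 2·3 + 2; at 4: 4^(4 + 1) + 2·4^2 + 2·4 + 2 = 1066; next = 1065

ω^(ω + 1) + ω^2·2 + ω·2 + 2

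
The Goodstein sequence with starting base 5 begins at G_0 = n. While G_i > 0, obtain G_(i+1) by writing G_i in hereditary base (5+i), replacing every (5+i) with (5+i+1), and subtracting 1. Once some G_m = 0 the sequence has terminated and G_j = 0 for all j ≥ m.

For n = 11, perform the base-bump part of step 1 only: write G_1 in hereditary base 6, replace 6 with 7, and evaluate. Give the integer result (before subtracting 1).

14

step 0: 11 = 2·5 + 1; sub 6 for 5: 2·6 + 1; = 13; G_1 = 13−1 = 12
step 1: 12 = 2·6; sub 7 for 6: 2·7; = 14; G_2 = 14−1 = 13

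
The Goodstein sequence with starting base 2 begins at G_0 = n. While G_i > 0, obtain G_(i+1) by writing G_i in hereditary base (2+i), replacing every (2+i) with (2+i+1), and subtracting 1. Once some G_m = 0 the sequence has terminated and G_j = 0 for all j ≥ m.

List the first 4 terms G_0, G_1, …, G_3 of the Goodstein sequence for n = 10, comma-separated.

base 2: 10 = 2^(2 + 1) + 2; at 3: 3^(3 + 1) + 3 = 84; next = 83
base 3: 83 = 3^(3 + 1) + 2; at 4: 4^(4 + 1) + 2 = 1026; next = 1025
base 4: 1025 = 4^(4 + 1) + 1; at 5: 5^(5 + 1) + 1 = 15626; next = 15625

10, 83, 1025, 15625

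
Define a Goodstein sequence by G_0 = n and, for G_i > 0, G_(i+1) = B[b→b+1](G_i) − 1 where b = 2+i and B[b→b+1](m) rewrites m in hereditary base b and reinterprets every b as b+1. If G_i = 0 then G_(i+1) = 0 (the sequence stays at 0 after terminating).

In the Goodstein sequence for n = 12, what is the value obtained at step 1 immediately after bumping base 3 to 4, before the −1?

1066

i=0: 12 = 2^(2 + 1) + 2^2 (b=2); 2→3: 3^(3 + 1) + 3^3 = 108; 108−1 = 107
i=1: 107 = 3^(3 + 1) + 2·3^2 + 2·3 + 2 (b=3); 3→4: 4^(4 + 1) + 2·4^2 + 2·4 + 2 = 1066; 1066−1 = 1065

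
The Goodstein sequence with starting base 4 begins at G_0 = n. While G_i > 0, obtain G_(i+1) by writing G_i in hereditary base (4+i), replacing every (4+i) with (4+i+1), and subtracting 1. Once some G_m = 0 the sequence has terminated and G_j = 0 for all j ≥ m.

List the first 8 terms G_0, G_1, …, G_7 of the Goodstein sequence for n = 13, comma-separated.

13, 15, 17, 18, 19, 20, 21, 22

G_0 = 13. HB_4(13) = 3·4 + 1. Bump = 16. G_1 = 15.
G_1 = 15. HB_5(15) = 3·5. Bump = 18. G_2 = 17.
G_2 = 17. HB_6(17) = 2·6 + 5. Bump = 19. G_3 = 18.
G_3 = 18. HB_7(18) = 2·7 + 4. Bump = 20. G_4 = 19.
G_4 = 19. HB_8(19) = 2·8 + 3. Bump = 21. G_5 = 20.
G_5 = 20. HB_9(20) = 2·9 + 2. Bump = 22. G_6 = 21.
G_6 = 21. HB_10(21) = 2·10 + 1. Bump = 23. G_7 = 22.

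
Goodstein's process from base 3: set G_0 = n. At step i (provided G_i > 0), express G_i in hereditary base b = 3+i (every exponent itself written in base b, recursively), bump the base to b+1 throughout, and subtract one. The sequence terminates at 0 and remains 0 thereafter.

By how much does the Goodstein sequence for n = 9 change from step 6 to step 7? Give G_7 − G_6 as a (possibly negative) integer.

1

(0) 9|_3 = 3^2 ↦ 4^2|_4 = 16 ⇒ 15
(1) 15|_4 = 3·4 + 3 ↦ 3·5 + 3|_5 = 18 ⇒ 17
(2) 17|_5 = 3·5 + 2 ↦ 3·6 + 2|_6 = 20 ⇒ 19
(3) 19|_6 = 3·6 + 1 ↦ 3·7 + 1|_7 = 22 ⇒ 21
(4) 21|_7 = 3·7 ↦ 3·8|_8 = 24 ⇒ 23
(5) 23|_8 = 2·8 + 7 ↦ 2·9 + 7|_9 = 25 ⇒ 24
(6) 24|_9 = 2·9 + 6 ↦ 2·10 + 6|_10 = 26 ⇒ 25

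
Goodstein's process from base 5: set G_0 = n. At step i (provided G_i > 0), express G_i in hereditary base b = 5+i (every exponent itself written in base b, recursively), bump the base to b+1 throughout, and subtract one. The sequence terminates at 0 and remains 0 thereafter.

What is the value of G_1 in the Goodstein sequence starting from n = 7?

7

[0] 7 ≡ 5 + 2 (base 5). Lift 6: 8. −1: 7.
[1] 7 ≡ 6 + 1 (base 6). Lift 7: 8. −1: 7.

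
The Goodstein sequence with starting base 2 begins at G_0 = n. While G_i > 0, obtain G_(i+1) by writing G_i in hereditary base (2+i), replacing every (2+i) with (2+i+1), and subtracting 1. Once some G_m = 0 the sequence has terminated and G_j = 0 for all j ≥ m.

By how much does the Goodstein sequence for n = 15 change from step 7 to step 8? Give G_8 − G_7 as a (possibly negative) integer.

96553327495

15 —HB2→ 2^(2 + 1) + 2^2 + 2 + 1 —bump→ 3^(3 + 1) + 3^3 + 3 + 1 = 112 —(−1)→ 111
111 —HB3→ 3^(3 + 1) + 3^3 + 3 —bump→ 4^(4 + 1) + 4^4 + 4 = 1284 —(−1)→ 1283
1283 —HB4→ 4^(4 + 1) + 4^4 + 3 —bump→ 5^(5 + 1) + 5^5 + 3 = 18753 —(−1)→ 18752
18752 —HB5→ 5^(5 + 1) + 5^5 + 2 —bump→ 6^(6 + 1) + 6^6 + 2 = 326594 —(−1)→ 326593
326593 —HB6→ 6^(6 + 1) + 6^6 + 1 —bump→ 7^(7 + 1) + 7^7 + 1 = 6588345 —(−1)→ 6588344
6588344 —HB7→ 7^(7 + 1) + 7^7 —bump→ 8^(8 + 1) + 8^8 = 150994944 —(−1)→ 150994943
150994943 —HB8→ 8^(8 + 1) + 7·8^7 + 7·8^6 + 7·8^5 + 7·8^4 + 7·8^3 + 7·8^2 + 7·8 + 7 —bump→ 9^(9 + 1) + 7·9^7 + 7·9^6 + 7·9^5 + 7·9^4 + 7·9^3 + 7·9^2 + 7·9 + 7 = 3524450281 —(−1)→ 3524450280
3524450280 —HB9→ 9^(9 + 1) + 7·9^7 + 7·9^6 + 7·9^5 + 7·9^4 + 7·9^3 + 7·9^2 + 7·9 + 6 —bump→ 10^(10 + 1) + 7·10^7 + 7·10^6 + 7·10^5 + 7·10^4 + 7·10^3 + 7·10^2 + 7·10 + 6 = 100077777776 —(−1)→ 100077777775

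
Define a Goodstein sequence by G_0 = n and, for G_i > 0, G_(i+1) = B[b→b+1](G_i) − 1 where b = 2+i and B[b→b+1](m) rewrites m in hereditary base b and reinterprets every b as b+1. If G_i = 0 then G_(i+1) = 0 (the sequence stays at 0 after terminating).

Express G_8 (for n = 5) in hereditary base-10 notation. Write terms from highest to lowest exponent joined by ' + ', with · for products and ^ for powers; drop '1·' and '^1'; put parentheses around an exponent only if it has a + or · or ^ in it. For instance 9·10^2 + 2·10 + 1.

G_0=5  [base 2] 2^2 + 1  →[2↦3]→  3^3 + 1 = 28  −1 ⇒ G_1=27
G_1=27  [base 3] 3^3  →[3↦4]→  4^4 = 256  −1 ⇒ G_2=255
G_2=255  [base 4] 3·4^3 + 3·4^2 + 3·4 + 3  →[4↦5]→  3·5^3 + 3·5^2 + 3·5 + 3 = 468  −1 ⇒ G_3=467
G_3=467  [base 5] 3·5^3 + 3·5^2 + 3·5 + 2  →[5↦6]→  3·6^3 + 3·6^2 + 3·6 + 2 = 776  −1 ⇒ G_4=775
G_4=775  [base 6] 3·6^3 + 3·6^2 + 3·6 + 1  →[6↦7]→  3·7^3 + 3·7^2 + 3·7 + 1 = 1198  −1 ⇒ G_5=1197
G_5=1197  [base 7] 3·7^3 + 3·7^2 + 3·7  →[7↦8]→  3·8^3 + 3·8^2 + 3·8 = 1752  −1 ⇒ G_6=1751
G_6=1751  [base 8] 3·8^3 + 3·8^2 + 2·8 + 7  →[8↦9]→  3·9^3 + 3·9^2 + 2·9 + 7 = 2455  −1 ⇒ G_7=2454
G_7=2454  [base 9] 3·9^3 + 3·9^2 + 2·9 + 6  →[9↦10]→  3·10^3 + 3·10^2 + 2·10 + 6 = 3326  −1 ⇒ G_8=3325

3·10^3 + 3·10^2 + 2·10 + 5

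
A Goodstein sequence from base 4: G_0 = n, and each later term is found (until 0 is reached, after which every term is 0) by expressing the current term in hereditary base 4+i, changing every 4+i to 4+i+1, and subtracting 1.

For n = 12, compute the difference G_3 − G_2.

1

12 —HB4→ 3·4 —bump→ 3·5 = 15 —(−1)→ 14
14 —HB5→ 2·5 + 4 —bump→ 2·6 + 4 = 16 —(−1)→ 15
15 —HB6→ 2·6 + 3 —bump→ 2·7 + 3 = 17 —(−1)→ 16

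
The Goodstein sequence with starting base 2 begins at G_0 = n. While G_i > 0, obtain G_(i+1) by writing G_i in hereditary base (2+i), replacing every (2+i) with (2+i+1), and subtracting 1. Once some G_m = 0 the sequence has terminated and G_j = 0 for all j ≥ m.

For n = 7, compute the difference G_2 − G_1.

229

7 —HB2→ 2^2 + 2 + 1 —bump→ 3^3 + 3 + 1 = 31 —(−1)→ 30
30 —HB3→ 3^3 + 3 —bump→ 4^4 + 4 = 260 —(−1)→ 259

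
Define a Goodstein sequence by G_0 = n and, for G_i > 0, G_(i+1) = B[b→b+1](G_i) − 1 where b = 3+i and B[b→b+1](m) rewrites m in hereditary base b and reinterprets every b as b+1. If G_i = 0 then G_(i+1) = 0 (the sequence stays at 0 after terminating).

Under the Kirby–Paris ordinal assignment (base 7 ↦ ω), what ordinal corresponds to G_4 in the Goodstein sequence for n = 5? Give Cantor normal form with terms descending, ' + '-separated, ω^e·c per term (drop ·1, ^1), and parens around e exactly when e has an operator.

4

base 3: 5 = 3 + 2; at 4: 4 + 2 = 6; next = 5
base 4: 5 = 4 + 1; at 5: 5 + 1 = 6; next = 5
base 5: 5 = 5; at 6: 6 = 6; next = 5
base 6: 5 = 5; at 7: 5 = 5; next = 4
base 7: 4 = 4; at 8: 4 = 4; next = 3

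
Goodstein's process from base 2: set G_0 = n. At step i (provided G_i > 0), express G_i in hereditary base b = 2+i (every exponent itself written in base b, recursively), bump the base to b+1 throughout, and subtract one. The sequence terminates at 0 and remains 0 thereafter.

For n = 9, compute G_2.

1023

G_0=9  [base 2] 2^(2 + 1) + 1  →[2↦3]→  3^(3 + 1) + 1 = 82  −1 ⇒ G_1=81
G_1=81  [base 3] 3^(3 + 1)  →[3↦4]→  4^(4 + 1) = 1024  −1 ⇒ G_2=1023
G_2=1023  [base 4] 3·4^4 + 3·4^3 + 3·4^2 + 3·4 + 3  →[4↦5]→  3·5^5 + 3·5^3 + 3·5^2 + 3·5 + 3 = 9843  −1 ⇒ G_3=9842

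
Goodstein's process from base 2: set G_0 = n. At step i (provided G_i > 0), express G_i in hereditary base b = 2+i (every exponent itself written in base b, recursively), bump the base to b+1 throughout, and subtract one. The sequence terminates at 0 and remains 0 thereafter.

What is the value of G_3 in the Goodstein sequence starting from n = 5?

467

base 2: 5 = 2^2 + 1; at 3: 3^3 + 1 = 28; next = 27
base 3: 27 = 3^3; at 4: 4^4 = 256; next = 255
base 4: 255 = 3·4^3 + 3·4^2 + 3·4 + 3; at 5: 3·5^3 + 3·5^2 + 3·5 + 3 = 468; next = 467
base 5: 467 = 3·5^3 + 3·5^2 + 3·5 + 2; at 6: 3·6^3 + 3·6^2 + 3·6 + 2 = 776; next = 775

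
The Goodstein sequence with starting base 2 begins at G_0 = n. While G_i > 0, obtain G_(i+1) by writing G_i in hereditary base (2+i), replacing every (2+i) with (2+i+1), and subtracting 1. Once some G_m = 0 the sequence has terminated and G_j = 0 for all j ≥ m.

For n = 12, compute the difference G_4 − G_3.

(0) 12|_2 = 2^(2 + 1) + 2^2 ↦ 3^(3 + 1) + 3^3|_3 = 108 ⇒ 107
(1) 107|_3 = 3^(3 + 1) + 2·3^2 + 2·3 + 2 ↦ 4^(4 + 1) + 2·4^2 + 2·4 + 2|_4 = 1066 ⇒ 1065
(2) 1065|_4 = 4^(4 + 1) + 2·4^2 + 2·4 + 1 ↦ 5^(5 + 1) + 2·5^2 + 2·5 + 1|_5 = 15686 ⇒ 15685
(3) 15685|_5 = 5^(5 + 1) + 2·5^2 + 2·5 ↦ 6^(6 + 1) + 2·6^2 + 2·6|_6 = 280020 ⇒ 280019

264334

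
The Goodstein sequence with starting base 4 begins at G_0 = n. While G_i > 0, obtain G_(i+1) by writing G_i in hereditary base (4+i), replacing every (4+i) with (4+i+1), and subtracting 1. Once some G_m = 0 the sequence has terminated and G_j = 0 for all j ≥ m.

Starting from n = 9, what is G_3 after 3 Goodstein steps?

11

G_0 = 9. HB_4(9) = 2·4 + 1. Bump = 11. G_1 = 10.
G_1 = 10. HB_5(10) = 2·5. Bump = 12. G_2 = 11.
G_2 = 11. HB_6(11) = 6 + 5. Bump = 12. G_3 = 11.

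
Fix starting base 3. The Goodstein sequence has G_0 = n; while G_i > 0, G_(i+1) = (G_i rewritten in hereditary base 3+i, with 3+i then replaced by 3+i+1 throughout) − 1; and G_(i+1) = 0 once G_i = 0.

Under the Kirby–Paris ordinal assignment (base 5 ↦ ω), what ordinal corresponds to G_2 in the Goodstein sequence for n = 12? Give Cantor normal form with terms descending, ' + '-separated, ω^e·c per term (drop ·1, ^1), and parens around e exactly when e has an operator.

ω^2 + 2

step 0: 12 = 3^2 + 3; sub 4 for 3: 4^2 + 4; = 20; G_1 = 20−1 = 19
step 1: 19 = 4^2 + 3; sub 5 for 4: 5^2 + 3; = 28; G_2 = 28−1 = 27
step 2: 27 = 5^2 + 2; sub 6 for 5: 6^2 + 2; = 38; G_3 = 38−1 = 37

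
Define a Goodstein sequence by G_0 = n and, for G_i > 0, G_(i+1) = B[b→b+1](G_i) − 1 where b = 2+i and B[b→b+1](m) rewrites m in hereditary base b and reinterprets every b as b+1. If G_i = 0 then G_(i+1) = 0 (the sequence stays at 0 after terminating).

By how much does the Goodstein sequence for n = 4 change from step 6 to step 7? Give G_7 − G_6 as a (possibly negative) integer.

34

4 —HB2→ 2^2 —bump→ 3^3 = 27 —(−1)→ 26
26 —HB3→ 2·3^2 + 2·3 + 2 —bump→ 2·4^2 + 2·4 + 2 = 42 —(−1)→ 41
41 —HB4→ 2·4^2 + 2·4 + 1 —bump→ 2·5^2 + 2·5 + 1 = 61 —(−1)→ 60
60 —HB5→ 2·5^2 + 2·5 —bump→ 2·6^2 + 2·6 = 84 —(−1)→ 83
83 —HB6→ 2·6^2 + 6 + 5 —bump→ 2·7^2 + 7 + 5 = 110 —(−1)→ 109
109 —HB7→ 2·7^2 + 7 + 4 —bump→ 2·8^2 + 8 + 4 = 140 —(−1)→ 139
139 —HB8→ 2·8^2 + 8 + 3 —bump→ 2·9^2 + 9 + 3 = 174 —(−1)→ 173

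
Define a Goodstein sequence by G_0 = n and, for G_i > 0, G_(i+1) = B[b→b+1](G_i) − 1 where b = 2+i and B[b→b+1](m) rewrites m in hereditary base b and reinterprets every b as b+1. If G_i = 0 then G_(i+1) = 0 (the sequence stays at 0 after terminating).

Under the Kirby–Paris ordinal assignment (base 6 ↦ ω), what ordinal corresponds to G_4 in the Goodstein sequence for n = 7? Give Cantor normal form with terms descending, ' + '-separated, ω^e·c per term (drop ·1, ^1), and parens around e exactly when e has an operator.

[0] 7 ≡ 2^2 + 2 + 1 (base 2). Lift 3: 31. −1: 30.
[1] 30 ≡ 3^3 + 3 (base 3). Lift 4: 260. −1: 259.
[2] 259 ≡ 4^4 + 3 (base 4). Lift 5: 3128. −1: 3127.
[3] 3127 ≡ 5^5 + 2 (base 5). Lift 6: 46658. −1: 46657.
[4] 46657 ≡ 6^6 + 1 (base 6). Lift 7: 823544. −1: 823543.

ω^ω + 1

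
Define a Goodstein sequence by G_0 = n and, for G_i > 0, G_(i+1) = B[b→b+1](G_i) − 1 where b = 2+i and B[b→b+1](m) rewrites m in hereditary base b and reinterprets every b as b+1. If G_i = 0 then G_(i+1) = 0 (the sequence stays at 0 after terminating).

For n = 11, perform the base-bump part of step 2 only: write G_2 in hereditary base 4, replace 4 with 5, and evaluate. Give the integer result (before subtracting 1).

15628

base 2: 11 = 2^(2 + 1) + 2 + 1; at 3: 3^(3 + 1) + 3 + 1 = 85; next = 84
base 3: 84 = 3^(3 + 1) + 3; at 4: 4^(4 + 1) + 4 = 1028; next = 1027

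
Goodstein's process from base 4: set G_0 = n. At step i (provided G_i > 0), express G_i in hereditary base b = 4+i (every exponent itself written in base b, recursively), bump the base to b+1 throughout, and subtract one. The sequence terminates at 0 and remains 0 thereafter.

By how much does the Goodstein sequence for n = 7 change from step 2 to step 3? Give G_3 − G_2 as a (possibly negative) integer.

0

G_0=7  [base 4] 4 + 3  →[4↦5]→  5 + 3 = 8  −1 ⇒ G_1=7
G_1=7  [base 5] 5 + 2  →[5↦6]→  6 + 2 = 8  −1 ⇒ G_2=7
G_2=7  [base 6] 6 + 1  →[6↦7]→  7 + 1 = 8  −1 ⇒ G_3=7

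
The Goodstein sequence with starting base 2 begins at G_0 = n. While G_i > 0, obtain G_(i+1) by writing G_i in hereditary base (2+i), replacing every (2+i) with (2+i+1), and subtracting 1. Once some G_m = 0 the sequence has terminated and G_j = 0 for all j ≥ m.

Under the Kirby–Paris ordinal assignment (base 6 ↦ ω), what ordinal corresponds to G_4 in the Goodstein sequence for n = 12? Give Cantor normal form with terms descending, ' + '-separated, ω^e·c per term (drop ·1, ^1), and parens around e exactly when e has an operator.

ω^(ω + 1) + ω^2·2 + ω + 5

step 0: 12 = 2^(2 + 1) + 2^2; sub 3 for 2: 3^(3 + 1) + 3^3; = 108; G_1 = 108−1 = 107
step 1: 107 = 3^(3 + 1) + 2·3^2 + 2·3 + 2; sub 4 for 3: 4^(4 + 1) + 2·4^2 + 2·4 + 2; = 1066; G_2 = 1066−1 = 1065
step 2: 1065 = 4^(4 + 1) + 2·4^2 + 2·4 + 1; sub 5 for 4: 5^(5 + 1) + 2·5^2 + 2·5 + 1; = 15686; G_3 = 15686−1 = 15685
step 3: 15685 = 5^(5 + 1) + 2·5^2 + 2·5; sub 6 for 5: 6^(6 + 1) + 2·6^2 + 2·6; = 280020; G_4 = 280020−1 = 280019
step 4: 280019 = 6^(6 + 1) + 2·6^2 + 6 + 5; sub 7 for 6: 7^(7 + 1) + 2·7^2 + 7 + 5; = 5764911; G_5 = 5764911−1 = 5764910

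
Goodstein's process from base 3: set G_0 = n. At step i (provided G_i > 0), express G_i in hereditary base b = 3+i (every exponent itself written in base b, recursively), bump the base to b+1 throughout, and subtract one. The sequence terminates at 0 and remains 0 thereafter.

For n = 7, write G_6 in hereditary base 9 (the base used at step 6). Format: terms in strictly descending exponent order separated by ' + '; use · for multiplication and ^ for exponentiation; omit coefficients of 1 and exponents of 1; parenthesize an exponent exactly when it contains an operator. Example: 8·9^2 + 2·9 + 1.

9

G_0=7  [base 3] 2·3 + 1  →[3↦4]→  2·4 + 1 = 9  −1 ⇒ G_1=8
G_1=8  [base 4] 2·4  →[4↦5]→  2·5 = 10  −1 ⇒ G_2=9
G_2=9  [base 5] 5 + 4  →[5↦6]→  6 + 4 = 10  −1 ⇒ G_3=9
G_3=9  [base 6] 6 + 3  →[6↦7]→  7 + 3 = 10  −1 ⇒ G_4=9
G_4=9  [base 7] 7 + 2  →[7↦8]→  8 + 2 = 10  −1 ⇒ G_5=9
G_5=9  [base 8] 8 + 1  →[8↦9]→  9 + 1 = 10  −1 ⇒ G_6=9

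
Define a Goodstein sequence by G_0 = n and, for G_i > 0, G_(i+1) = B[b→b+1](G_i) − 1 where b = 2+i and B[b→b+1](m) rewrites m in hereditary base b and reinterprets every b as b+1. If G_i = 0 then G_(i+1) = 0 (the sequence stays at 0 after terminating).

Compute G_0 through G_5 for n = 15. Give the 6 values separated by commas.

base 2: 15 = 2^(2 + 1) + 2^2 + 2 + 1; at 3: 3^(3 + 1) + 3^3 + 3 + 1 = 112; next = 111
base 3: 111 = 3^(3 + 1) + 3^3 + 3; at 4: 4^(4 + 1) + 4^4 + 4 = 1284; next = 1283
base 4: 1283 = 4^(4 + 1) + 4^4 + 3; at 5: 5^(5 + 1) + 5^5 + 3 = 18753; next = 18752
base 5: 18752 = 5^(5 + 1) + 5^5 + 2; at 6: 6^(6 + 1) + 6^6 + 2 = 326594; next = 326593
base 6: 326593 = 6^(6 + 1) + 6^6 + 1; at 7: 7^(7 + 1) + 7^7 + 1 = 6588345; next = 6588344

15, 111, 1283, 18752, 326593, 6588344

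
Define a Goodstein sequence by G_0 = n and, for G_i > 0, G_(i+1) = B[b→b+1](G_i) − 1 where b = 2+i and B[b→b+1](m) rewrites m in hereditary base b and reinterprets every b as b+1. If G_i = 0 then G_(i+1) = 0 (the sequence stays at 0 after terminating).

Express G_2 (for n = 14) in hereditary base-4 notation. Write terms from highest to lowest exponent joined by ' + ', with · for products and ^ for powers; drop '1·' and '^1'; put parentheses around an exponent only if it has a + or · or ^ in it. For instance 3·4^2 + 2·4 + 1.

step 0: 14 = 2^(2 + 1) + 2^2 + 2; sub 3 for 2: 3^(3 + 1) + 3^3 + 3; = 111; G_1 = 111−1 = 110
step 1: 110 = 3^(3 + 1) + 3^3 + 2; sub 4 for 3: 4^(4 + 1) + 4^4 + 2; = 1282; G_2 = 1282−1 = 1281
step 2: 1281 = 4^(4 + 1) + 4^4 + 1; sub 5 for 4: 5^(5 + 1) + 5^5 + 1; = 18751; G_3 = 18751−1 = 18750

4^(4 + 1) + 4^4 + 1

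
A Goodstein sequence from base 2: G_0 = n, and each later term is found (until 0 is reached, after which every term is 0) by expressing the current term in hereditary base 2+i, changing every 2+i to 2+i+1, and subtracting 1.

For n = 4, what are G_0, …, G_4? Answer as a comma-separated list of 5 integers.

4, 26, 41, 60, 83

(0) 4|_2 = 2^2 ↦ 3^3|_3 = 27 ⇒ 26
(1) 26|_3 = 2·3^2 + 2·3 + 2 ↦ 2·4^2 + 2·4 + 2|_4 = 42 ⇒ 41
(2) 41|_4 = 2·4^2 + 2·4 + 1 ↦ 2·5^2 + 2·5 + 1|_5 = 61 ⇒ 60
(3) 60|_5 = 2·5^2 + 2·5 ↦ 2·6^2 + 2·6|_6 = 84 ⇒ 83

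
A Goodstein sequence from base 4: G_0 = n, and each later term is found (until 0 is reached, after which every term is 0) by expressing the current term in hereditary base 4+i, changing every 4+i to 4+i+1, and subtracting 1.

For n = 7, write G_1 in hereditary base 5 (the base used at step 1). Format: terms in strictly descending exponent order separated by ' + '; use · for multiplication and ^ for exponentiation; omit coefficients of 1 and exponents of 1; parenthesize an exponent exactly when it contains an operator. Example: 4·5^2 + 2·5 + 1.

5 + 2

7 —HB4→ 4 + 3 —bump→ 5 + 3 = 8 —(−1)→ 7
7 —HB5→ 5 + 2 —bump→ 6 + 2 = 8 —(−1)→ 7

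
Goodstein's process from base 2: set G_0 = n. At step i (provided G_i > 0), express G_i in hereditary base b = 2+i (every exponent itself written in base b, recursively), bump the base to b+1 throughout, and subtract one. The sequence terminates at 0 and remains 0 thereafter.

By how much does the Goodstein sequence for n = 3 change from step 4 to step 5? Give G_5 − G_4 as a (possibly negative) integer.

-1

G_0=3  [base 2] 2 + 1  →[2↦3]→  3 + 1 = 4  −1 ⇒ G_1=3
G_1=3  [base 3] 3  →[3↦4]→  4 = 4  −1 ⇒ G_2=3
G_2=3  [base 4] 3  →[4↦5]→  3 = 3  −1 ⇒ G_3=2
G_3=2  [base 5] 2  →[5↦6]→  2 = 2  −1 ⇒ G_4=1
G_4=1  [base 6] 1  →[6↦7]→  1 = 1  −1 ⇒ G_5=0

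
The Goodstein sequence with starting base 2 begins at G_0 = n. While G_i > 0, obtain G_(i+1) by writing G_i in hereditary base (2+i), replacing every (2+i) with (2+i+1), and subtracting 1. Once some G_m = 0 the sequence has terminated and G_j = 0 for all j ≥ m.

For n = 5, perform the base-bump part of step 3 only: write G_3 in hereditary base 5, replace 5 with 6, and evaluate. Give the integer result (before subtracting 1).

G_0 = 5. HB_2(5) = 2^2 + 1. Bump = 28. G_1 = 27.
G_1 = 27. HB_3(27) = 3^3. Bump = 256. G_2 = 255.
G_2 = 255. HB_4(255) = 3·4^3 + 3·4^2 + 3·4 + 3. Bump = 468. G_3 = 467.

776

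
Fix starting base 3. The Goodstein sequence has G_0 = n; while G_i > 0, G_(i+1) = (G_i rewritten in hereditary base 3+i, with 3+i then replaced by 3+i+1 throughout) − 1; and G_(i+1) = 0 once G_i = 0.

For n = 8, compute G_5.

11

i=0: 8 = 2·3 + 2 (b=3); 3→4: 2·4 + 2 = 10; 10−1 = 9
i=1: 9 = 2·4 + 1 (b=4); 4→5: 2·5 + 1 = 11; 11−1 = 10
i=2: 10 = 2·5 (b=5); 5→6: 2·6 = 12; 12−1 = 11
i=3: 11 = 6 + 5 (b=6); 6→7: 7 + 5 = 12; 12−1 = 11
i=4: 11 = 7 + 4 (b=7); 7→8: 8 + 4 = 12; 12−1 = 11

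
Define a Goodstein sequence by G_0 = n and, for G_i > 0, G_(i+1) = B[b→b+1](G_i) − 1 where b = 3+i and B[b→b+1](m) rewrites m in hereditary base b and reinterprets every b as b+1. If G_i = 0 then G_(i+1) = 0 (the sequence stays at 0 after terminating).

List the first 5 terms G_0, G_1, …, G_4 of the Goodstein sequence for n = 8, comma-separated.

8, 9, 10, 11, 11

G_0 = 8. HB_3(8) = 2·3 + 2. Bump = 10. G_1 = 9.
G_1 = 9. HB_4(9) = 2·4 + 1. Bump = 11. G_2 = 10.
G_2 = 10. HB_5(10) = 2·5. Bump = 12. G_3 = 11.
G_3 = 11. HB_6(11) = 6 + 5. Bump = 12. G_4 = 11.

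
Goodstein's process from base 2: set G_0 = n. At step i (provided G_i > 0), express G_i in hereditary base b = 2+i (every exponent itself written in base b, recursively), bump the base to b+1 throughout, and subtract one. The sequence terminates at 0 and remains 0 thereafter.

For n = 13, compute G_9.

3138428381103

step 0: 13 = 2^(2 + 1) + 2^2 + 1; sub 3 for 2: 3^(3 + 1) + 3^3 + 1; = 109; G_1 = 109−1 = 108
step 1: 108 = 3^(3 + 1) + 3^3; sub 4 for 3: 4^(4 + 1) + 4^4; = 1280; G_2 = 1280−1 = 1279
step 2: 1279 = 4^(4 + 1) + 3·4^3 + 3·4^2 + 3·4 + 3; sub 5 for 4: 5^(5 + 1) + 3·5^3 + 3·5^2 + 3·5 + 3; = 16093; G_3 = 16093−1 = 16092
step 3: 16092 = 5^(5 + 1) + 3·5^3 + 3·5^2 + 3·5 + 2; sub 6 for 5: 6^(6 + 1) + 3·6^3 + 3·6^2 + 3·6 + 2; = 280712; G_4 = 280712−1 = 280711
step 4: 280711 = 6^(6 + 1) + 3·6^3 + 3·6^2 + 3·6 + 1; sub 7 for 6: 7^(7 + 1) + 3·7^3 + 3·7^2 + 3·7 + 1; = 5765999; G_5 = 5765999−1 = 5765998
step 5: 5765998 = 7^(7 + 1) + 3·7^3 + 3·7^2 + 3·7; sub 8 for 7: 8^(8 + 1) + 3·8^3 + 3·8^2 + 3·8; = 134219480; G_6 = 134219480−1 = 134219479
step 6: 134219479 = 8^(8 + 1) + 3·8^3 + 3·8^2 + 2·8 + 7; sub 9 for 8: 9^(9 + 1) + 3·9^3 + 3·9^2 + 2·9 + 7; = 3486786856; G_7 = 3486786856−1 = 3486786855
step 7: 3486786855 = 9^(9 + 1) + 3·9^3 + 3·9^2 + 2·9 + 6; sub 10 for 9: 10^(10 + 1) + 3·10^3 + 3·10^2 + 2·10 + 6; = 100000003326; G_8 = 100000003326−1 = 100000003325
step 8: 100000003325 = 10^(10 + 1) + 3·10^3 + 3·10^2 + 2·10 + 5; sub 11 for 10: 11^(11 + 1) + 3·11^3 + 3·11^2 + 2·11 + 5; = 3138428381104; G_9 = 3138428381104−1 = 3138428381103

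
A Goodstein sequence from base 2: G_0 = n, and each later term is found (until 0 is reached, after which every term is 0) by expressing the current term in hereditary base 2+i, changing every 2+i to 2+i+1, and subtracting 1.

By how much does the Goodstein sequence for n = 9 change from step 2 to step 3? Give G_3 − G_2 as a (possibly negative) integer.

8819

[0] 9 ≡ 2^(2 + 1) + 1 (base 2). Lift 3: 82. −1: 81.
[1] 81 ≡ 3^(3 + 1) (base 3). Lift 4: 1024. −1: 1023.
[2] 1023 ≡ 3·4^4 + 3·4^3 + 3·4^2 + 3·4 + 3 (base 4). Lift 5: 9843. −1: 9842.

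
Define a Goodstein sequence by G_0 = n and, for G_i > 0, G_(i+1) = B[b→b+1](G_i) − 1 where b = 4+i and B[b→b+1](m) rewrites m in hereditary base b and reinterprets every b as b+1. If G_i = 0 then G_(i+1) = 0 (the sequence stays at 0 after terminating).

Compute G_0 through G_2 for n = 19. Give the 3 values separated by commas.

G_0=19  [base 4] 4^2 + 3  →[4↦5]→  5^2 + 3 = 28  −1 ⇒ G_1=27
G_1=27  [base 5] 5^2 + 2  →[5↦6]→  6^2 + 2 = 38  −1 ⇒ G_2=37

19, 27, 37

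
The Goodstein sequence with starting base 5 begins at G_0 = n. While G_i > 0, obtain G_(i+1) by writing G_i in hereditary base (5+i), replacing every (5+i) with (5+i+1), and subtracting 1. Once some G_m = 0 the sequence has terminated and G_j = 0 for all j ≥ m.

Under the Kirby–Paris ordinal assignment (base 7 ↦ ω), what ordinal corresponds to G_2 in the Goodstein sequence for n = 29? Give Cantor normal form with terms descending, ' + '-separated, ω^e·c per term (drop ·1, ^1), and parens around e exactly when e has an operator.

ω^2 + 2

base 5: 29 = 5^2 + 4; at 6: 6^2 + 4 = 40; next = 39
base 6: 39 = 6^2 + 3; at 7: 7^2 + 3 = 52; next = 51
base 7: 51 = 7^2 + 2; at 8: 8^2 + 2 = 66; next = 65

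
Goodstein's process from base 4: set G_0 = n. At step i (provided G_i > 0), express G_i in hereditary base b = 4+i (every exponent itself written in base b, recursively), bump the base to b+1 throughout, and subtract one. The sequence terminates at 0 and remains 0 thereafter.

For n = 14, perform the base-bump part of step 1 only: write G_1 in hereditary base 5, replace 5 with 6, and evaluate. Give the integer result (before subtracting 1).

19

G_0 = 14. HB_4(14) = 3·4 + 2. Bump = 17. G_1 = 16.
G_1 = 16. HB_5(16) = 3·5 + 1. Bump = 19. G_2 = 18.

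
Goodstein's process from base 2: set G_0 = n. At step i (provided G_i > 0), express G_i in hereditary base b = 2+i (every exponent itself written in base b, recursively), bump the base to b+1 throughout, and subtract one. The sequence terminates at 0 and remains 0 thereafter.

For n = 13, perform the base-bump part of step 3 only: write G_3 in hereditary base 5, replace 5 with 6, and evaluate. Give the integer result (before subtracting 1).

280712

(0) 13|_2 = 2^(2 + 1) + 2^2 + 1 ↦ 3^(3 + 1) + 3^3 + 1|_3 = 109 ⇒ 108
(1) 108|_3 = 3^(3 + 1) + 3^3 ↦ 4^(4 + 1) + 4^4|_4 = 1280 ⇒ 1279
(2) 1279|_4 = 4^(4 + 1) + 3·4^3 + 3·4^2 + 3·4 + 3 ↦ 5^(5 + 1) + 3·5^3 + 3·5^2 + 3·5 + 3|_5 = 16093 ⇒ 16092
(3) 16092|_5 = 5^(5 + 1) + 3·5^3 + 3·5^2 + 3·5 + 2 ↦ 6^(6 + 1) + 3·6^3 + 3·6^2 + 3·6 + 2|_6 = 280712 ⇒ 280711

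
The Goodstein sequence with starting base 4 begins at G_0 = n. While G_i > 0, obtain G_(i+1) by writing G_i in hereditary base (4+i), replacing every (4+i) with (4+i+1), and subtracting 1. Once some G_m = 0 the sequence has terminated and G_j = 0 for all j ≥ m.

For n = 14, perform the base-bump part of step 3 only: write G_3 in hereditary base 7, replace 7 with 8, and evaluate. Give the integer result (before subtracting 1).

14 —HB4→ 3·4 + 2 —bump→ 3·5 + 2 = 17 —(−1)→ 16
16 —HB5→ 3·5 + 1 —bump→ 3·6 + 1 = 19 —(−1)→ 18
18 —HB6→ 3·6 —bump→ 3·7 = 21 —(−1)→ 20
20 —HB7→ 2·7 + 6 —bump→ 2·8 + 6 = 22 —(−1)→ 21

22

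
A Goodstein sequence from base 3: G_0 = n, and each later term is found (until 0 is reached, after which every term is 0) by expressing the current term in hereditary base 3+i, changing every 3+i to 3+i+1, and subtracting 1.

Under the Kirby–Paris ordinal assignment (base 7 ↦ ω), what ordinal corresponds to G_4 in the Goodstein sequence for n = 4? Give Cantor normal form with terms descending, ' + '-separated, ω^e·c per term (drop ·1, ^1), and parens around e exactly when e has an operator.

2

step 0: 4 = 3 + 1; sub 4 for 3: 4 + 1; = 5; G_1 = 5−1 = 4
step 1: 4 = 4; sub 5 for 4: 5; = 5; G_2 = 5−1 = 4
step 2: 4 = 4; sub 6 for 5: 4; = 4; G_3 = 4−1 = 3
step 3: 3 = 3; sub 7 for 6: 3; = 3; G_4 = 3−1 = 2
step 4: 2 = 2; sub 8 for 7: 2; = 2; G_5 = 2−1 = 1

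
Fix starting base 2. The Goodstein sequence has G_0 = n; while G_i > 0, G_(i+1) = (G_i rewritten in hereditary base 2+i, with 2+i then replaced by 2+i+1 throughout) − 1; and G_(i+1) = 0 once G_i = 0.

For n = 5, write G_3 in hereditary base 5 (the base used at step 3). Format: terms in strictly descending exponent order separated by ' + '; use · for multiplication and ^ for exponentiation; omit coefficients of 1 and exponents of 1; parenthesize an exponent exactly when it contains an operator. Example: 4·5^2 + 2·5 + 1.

3·5^3 + 3·5^2 + 3·5 + 2

step 0: 5 = 2^2 + 1; sub 3 for 2: 3^3 + 1; = 28; G_1 = 28−1 = 27
step 1: 27 = 3^3; sub 4 for 3: 4^4; = 256; G_2 = 256−1 = 255
step 2: 255 = 3·4^3 + 3·4^2 + 3·4 + 3; sub 5 for 4: 3·5^3 + 3·5^2 + 3·5 + 3; = 468; G_3 = 468−1 = 467
step 3: 467 = 3·5^3 + 3·5^2 + 3·5 + 2; sub 6 for 5: 3·6^3 + 3·6^2 + 3·6 + 2; = 776; G_4 = 776−1 = 775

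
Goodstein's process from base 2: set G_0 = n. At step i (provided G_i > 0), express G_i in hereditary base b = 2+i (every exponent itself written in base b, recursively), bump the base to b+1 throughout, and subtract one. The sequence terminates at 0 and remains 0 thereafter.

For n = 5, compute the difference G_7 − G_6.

[0] 5 ≡ 2^2 + 1 (base 2). Lift 3: 28. −1: 27.
[1] 27 ≡ 3^3 (base 3). Lift 4: 256. −1: 255.
[2] 255 ≡ 3·4^3 + 3·4^2 + 3·4 + 3 (base 4). Lift 5: 468. −1: 467.
[3] 467 ≡ 3·5^3 + 3·5^2 + 3·5 + 2 (base 5). Lift 6: 776. −1: 775.
[4] 775 ≡ 3·6^3 + 3·6^2 + 3·6 + 1 (base 6). Lift 7: 1198. −1: 1197.
[5] 1197 ≡ 3·7^3 + 3·7^2 + 3·7 (base 7). Lift 8: 1752. −1: 1751.
[6] 1751 ≡ 3·8^3 + 3·8^2 + 2·8 + 7 (base 8). Lift 9: 2455. −1: 2454.

703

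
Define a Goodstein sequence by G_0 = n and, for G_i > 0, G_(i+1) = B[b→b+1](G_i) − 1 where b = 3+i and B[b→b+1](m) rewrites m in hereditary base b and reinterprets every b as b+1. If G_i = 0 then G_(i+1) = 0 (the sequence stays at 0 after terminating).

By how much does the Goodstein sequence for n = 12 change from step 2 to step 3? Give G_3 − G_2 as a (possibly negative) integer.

10

[0] 12 ≡ 3^2 + 3 (base 3). Lift 4: 20. −1: 19.
[1] 19 ≡ 4^2 + 3 (base 4). Lift 5: 28. −1: 27.
[2] 27 ≡ 5^2 + 2 (base 5). Lift 6: 38. −1: 37.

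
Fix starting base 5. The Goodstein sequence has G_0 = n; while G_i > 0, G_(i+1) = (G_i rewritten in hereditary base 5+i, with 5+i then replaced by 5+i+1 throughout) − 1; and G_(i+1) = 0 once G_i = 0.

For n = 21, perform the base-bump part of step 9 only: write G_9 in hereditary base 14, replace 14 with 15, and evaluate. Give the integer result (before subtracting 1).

43

[0] 21 ≡ 4·5 + 1 (base 5). Lift 6: 25. −1: 24.
[1] 24 ≡ 4·6 (base 6). Lift 7: 28. −1: 27.
[2] 27 ≡ 3·7 + 6 (base 7). Lift 8: 30. −1: 29.
[3] 29 ≡ 3·8 + 5 (base 8). Lift 9: 32. −1: 31.
[4] 31 ≡ 3·9 + 4 (base 9). Lift 10: 34. −1: 33.
[5] 33 ≡ 3·10 + 3 (base 10). Lift 11: 36. −1: 35.
[6] 35 ≡ 3·11 + 2 (base 11). Lift 12: 38. −1: 37.
[7] 37 ≡ 3·12 + 1 (base 12). Lift 13: 40. −1: 39.
[8] 39 ≡ 3·13 (base 13). Lift 14: 42. −1: 41.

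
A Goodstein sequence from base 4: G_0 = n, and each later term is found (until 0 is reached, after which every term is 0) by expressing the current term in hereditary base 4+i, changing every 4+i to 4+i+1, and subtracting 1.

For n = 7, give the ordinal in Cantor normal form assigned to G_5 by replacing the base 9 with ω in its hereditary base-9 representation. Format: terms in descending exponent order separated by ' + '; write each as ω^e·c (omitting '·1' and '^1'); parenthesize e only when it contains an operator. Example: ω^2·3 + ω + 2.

[0] 7 ≡ 4 + 3 (base 4). Lift 5: 8. −1: 7.
[1] 7 ≡ 5 + 2 (base 5). Lift 6: 8. −1: 7.
[2] 7 ≡ 6 + 1 (base 6). Lift 7: 8. −1: 7.
[3] 7 ≡ 7 (base 7). Lift 8: 8. −1: 7.
[4] 7 ≡ 7 (base 8). Lift 9: 7. −1: 6.
[5] 6 ≡ 6 (base 9). Lift 10: 6. −1: 5.

6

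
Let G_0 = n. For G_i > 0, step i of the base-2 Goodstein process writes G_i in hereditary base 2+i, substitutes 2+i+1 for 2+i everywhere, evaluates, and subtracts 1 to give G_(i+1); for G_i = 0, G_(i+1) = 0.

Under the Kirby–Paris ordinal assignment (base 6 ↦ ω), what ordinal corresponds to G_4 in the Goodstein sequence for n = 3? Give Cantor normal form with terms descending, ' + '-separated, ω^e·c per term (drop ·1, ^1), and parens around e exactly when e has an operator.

1

3 —HB2→ 2 + 1 —bump→ 3 + 1 = 4 —(−1)→ 3
3 —HB3→ 3 —bump→ 4 = 4 —(−1)→ 3
3 —HB4→ 3 —bump→ 3 = 3 —(−1)→ 2
2 —HB5→ 2 —bump→ 2 = 2 —(−1)→ 1
1 —HB6→ 1 —bump→ 1 = 1 —(−1)→ 0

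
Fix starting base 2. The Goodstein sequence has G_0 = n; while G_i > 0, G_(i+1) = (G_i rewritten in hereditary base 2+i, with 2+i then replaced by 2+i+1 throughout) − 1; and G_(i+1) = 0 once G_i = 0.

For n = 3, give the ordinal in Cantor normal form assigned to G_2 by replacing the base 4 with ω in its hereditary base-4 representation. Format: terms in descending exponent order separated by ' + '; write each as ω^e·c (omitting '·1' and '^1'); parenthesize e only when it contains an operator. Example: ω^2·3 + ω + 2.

3

step 0: 3 = 2 + 1; sub 3 for 2: 3 + 1; = 4; G_1 = 4−1 = 3
step 1: 3 = 3; sub 4 for 3: 4; = 4; G_2 = 4−1 = 3
step 2: 3 = 3; sub 5 for 4: 3; = 3; G_3 = 3−1 = 2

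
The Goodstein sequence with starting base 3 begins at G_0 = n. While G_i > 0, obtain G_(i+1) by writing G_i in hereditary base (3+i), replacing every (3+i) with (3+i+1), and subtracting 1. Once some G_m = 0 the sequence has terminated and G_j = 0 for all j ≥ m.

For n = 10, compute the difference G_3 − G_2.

3

10 —HB3→ 3^2 + 1 —bump→ 4^2 + 1 = 17 —(−1)→ 16
16 —HB4→ 4^2 —bump→ 5^2 = 25 —(−1)→ 24
24 —HB5→ 4·5 + 4 —bump→ 4·6 + 4 = 28 —(−1)→ 27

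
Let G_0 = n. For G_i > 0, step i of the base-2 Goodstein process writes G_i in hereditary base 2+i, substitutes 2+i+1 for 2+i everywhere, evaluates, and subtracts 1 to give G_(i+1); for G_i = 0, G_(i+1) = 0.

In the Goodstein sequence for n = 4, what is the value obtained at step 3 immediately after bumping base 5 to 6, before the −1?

84

G_0=4  [base 2] 2^2  →[2↦3]→  3^3 = 27  −1 ⇒ G_1=26
G_1=26  [base 3] 2·3^2 + 2·3 + 2  →[3↦4]→  2·4^2 + 2·4 + 2 = 42  −1 ⇒ G_2=41
G_2=41  [base 4] 2·4^2 + 2·4 + 1  →[4↦5]→  2·5^2 + 2·5 + 1 = 61  −1 ⇒ G_3=60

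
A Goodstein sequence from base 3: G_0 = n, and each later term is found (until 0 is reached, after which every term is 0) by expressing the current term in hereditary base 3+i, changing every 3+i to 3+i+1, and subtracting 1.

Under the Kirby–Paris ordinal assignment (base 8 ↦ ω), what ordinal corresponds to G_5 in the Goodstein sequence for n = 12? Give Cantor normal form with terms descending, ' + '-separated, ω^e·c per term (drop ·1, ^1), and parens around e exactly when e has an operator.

ω·7 + 7

G_0=12  [base 3] 3^2 + 3  →[3↦4]→  4^2 + 4 = 20  −1 ⇒ G_1=19
G_1=19  [base 4] 4^2 + 3  →[4↦5]→  5^2 + 3 = 28  −1 ⇒ G_2=27
G_2=27  [base 5] 5^2 + 2  →[5↦6]→  6^2 + 2 = 38  −1 ⇒ G_3=37
G_3=37  [base 6] 6^2 + 1  →[6↦7]→  7^2 + 1 = 50  −1 ⇒ G_4=49
G_4=49  [base 7] 7^2  →[7↦8]→  8^2 = 64  −1 ⇒ G_5=63
G_5=63  [base 8] 7·8 + 7  →[8↦9]→  7·9 + 7 = 70  −1 ⇒ G_6=69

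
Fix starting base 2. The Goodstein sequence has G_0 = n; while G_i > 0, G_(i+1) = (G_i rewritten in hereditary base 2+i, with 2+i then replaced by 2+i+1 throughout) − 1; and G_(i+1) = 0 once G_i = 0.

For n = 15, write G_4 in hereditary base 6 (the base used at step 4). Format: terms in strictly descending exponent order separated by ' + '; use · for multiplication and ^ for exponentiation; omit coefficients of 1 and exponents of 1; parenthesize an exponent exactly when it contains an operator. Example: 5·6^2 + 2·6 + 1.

6^(6 + 1) + 6^6 + 1

15 —HB2→ 2^(2 + 1) + 2^2 + 2 + 1 —bump→ 3^(3 + 1) + 3^3 + 3 + 1 = 112 —(−1)→ 111
111 —HB3→ 3^(3 + 1) + 3^3 + 3 —bump→ 4^(4 + 1) + 4^4 + 4 = 1284 —(−1)→ 1283
1283 —HB4→ 4^(4 + 1) + 4^4 + 3 —bump→ 5^(5 + 1) + 5^5 + 3 = 18753 —(−1)→ 18752
18752 —HB5→ 5^(5 + 1) + 5^5 + 2 —bump→ 6^(6 + 1) + 6^6 + 2 = 326594 —(−1)→ 326593
326593 —HB6→ 6^(6 + 1) + 6^6 + 1 —bump→ 7^(7 + 1) + 7^7 + 1 = 6588345 —(−1)→ 6588344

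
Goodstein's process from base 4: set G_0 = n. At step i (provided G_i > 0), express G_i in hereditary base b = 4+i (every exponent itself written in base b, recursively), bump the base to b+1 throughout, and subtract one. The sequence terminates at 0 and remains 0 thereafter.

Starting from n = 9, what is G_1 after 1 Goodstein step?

10

base 4: 9 = 2·4 + 1; at 5: 2·5 + 1 = 11; next = 10
base 5: 10 = 2·5; at 6: 2·6 = 12; next = 11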